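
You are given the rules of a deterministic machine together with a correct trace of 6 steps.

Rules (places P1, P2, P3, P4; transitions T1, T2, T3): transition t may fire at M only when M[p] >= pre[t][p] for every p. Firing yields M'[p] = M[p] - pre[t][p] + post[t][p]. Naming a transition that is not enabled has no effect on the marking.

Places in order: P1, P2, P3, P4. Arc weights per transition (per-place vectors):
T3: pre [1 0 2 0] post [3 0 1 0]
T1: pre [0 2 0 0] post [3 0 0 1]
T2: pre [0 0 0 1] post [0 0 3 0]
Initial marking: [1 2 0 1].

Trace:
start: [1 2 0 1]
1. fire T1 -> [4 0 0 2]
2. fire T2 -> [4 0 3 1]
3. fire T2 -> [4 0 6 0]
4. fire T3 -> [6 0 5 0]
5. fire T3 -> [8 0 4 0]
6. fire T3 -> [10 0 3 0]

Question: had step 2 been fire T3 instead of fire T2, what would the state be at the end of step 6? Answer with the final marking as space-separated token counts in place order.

(re-executing from step 2 with the substitution; state before step 2: [4 0 0 2])
2. fire T3 -> [4 0 0 2]
3. fire T2 -> [4 0 3 1]
4. fire T3 -> [6 0 2 1]
5. fire T3 -> [8 0 1 1]
6. fire T3 -> [8 0 1 1]

8 0 1 1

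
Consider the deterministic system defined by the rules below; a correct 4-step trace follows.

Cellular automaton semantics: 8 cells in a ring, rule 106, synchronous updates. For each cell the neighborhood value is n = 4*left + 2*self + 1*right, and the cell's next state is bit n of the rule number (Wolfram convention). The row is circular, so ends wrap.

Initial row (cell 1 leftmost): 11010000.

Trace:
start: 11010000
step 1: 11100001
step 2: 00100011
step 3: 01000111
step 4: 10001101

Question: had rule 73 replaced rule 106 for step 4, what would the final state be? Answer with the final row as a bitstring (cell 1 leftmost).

00010101

(re-executing step 4 under rule 73; state before step 4: 01000111)
step 4: 00010101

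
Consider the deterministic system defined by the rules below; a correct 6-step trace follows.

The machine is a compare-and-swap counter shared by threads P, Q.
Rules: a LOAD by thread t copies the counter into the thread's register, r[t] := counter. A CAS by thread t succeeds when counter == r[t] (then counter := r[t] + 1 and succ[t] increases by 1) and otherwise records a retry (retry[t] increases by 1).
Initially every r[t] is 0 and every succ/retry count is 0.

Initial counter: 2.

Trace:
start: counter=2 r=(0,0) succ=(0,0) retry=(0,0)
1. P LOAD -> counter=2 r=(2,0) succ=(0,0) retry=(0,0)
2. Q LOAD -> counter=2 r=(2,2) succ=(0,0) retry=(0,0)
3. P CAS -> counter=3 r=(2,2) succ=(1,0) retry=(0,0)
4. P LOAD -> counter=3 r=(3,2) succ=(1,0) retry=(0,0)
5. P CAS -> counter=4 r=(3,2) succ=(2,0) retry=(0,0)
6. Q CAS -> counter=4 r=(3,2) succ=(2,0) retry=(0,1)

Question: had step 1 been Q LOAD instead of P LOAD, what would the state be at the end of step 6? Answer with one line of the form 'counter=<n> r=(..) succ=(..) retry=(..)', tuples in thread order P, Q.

counter=3 r=(2,2) succ=(1,0) retry=(1,1)

(re-executing from step 1 with the substitution; state before step 1: counter=2 r=(0,0) succ=(0,0) retry=(0,0))
1. Q LOAD -> counter=2 r=(0,2) succ=(0,0) retry=(0,0)
2. Q LOAD -> counter=2 r=(0,2) succ=(0,0) retry=(0,0)
3. P CAS -> counter=2 r=(0,2) succ=(0,0) retry=(1,0)
4. P LOAD -> counter=2 r=(2,2) succ=(0,0) retry=(1,0)
5. P CAS -> counter=3 r=(2,2) succ=(1,0) retry=(1,0)
6. Q CAS -> counter=3 r=(2,2) succ=(1,0) retry=(1,1)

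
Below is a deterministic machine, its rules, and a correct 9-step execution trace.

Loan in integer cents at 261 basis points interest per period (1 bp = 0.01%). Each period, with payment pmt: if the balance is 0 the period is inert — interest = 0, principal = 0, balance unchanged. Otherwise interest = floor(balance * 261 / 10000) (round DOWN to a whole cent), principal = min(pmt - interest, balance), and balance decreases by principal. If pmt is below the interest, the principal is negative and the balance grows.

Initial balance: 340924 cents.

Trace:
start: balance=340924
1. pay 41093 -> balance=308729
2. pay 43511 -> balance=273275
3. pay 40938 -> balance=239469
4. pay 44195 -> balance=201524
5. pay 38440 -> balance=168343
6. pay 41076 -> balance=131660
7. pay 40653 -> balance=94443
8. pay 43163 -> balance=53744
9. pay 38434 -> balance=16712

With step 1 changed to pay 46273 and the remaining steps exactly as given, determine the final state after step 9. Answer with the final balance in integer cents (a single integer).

10346

(re-executing from step 1 with the substitution; state before step 1: balance=340924)
1. pay 46273 -> balance=303549
2. pay 43511 -> balance=267960
3. pay 40938 -> balance=234015
4. pay 44195 -> balance=195927
5. pay 38440 -> balance=162600
6. pay 41076 -> balance=125767
7. pay 40653 -> balance=88396
8. pay 43163 -> balance=47540
9. pay 38434 -> balance=10346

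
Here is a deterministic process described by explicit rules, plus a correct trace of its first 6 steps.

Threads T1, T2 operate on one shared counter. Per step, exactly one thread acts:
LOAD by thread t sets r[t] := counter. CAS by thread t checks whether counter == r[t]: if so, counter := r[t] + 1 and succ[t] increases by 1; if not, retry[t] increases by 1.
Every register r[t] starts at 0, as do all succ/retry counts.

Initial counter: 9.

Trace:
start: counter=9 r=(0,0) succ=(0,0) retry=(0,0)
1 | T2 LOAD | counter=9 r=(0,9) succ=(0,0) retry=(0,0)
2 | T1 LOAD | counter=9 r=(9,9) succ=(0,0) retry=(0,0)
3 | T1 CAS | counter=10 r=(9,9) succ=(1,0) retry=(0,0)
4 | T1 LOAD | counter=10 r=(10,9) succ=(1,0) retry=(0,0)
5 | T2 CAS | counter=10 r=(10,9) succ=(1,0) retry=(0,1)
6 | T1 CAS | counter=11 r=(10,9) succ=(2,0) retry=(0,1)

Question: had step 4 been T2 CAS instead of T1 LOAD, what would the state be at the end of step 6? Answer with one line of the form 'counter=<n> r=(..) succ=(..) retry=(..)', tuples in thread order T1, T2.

(re-executing from step 4 with the substitution; state before step 4: counter=10 r=(9,9) succ=(1,0) retry=(0,0))
4 | T2 CAS | counter=10 r=(9,9) succ=(1,0) retry=(0,1)
5 | T2 CAS | counter=10 r=(9,9) succ=(1,0) retry=(0,2)
6 | T1 CAS | counter=10 r=(9,9) succ=(1,0) retry=(1,2)

counter=10 r=(9,9) succ=(1,0) retry=(1,2)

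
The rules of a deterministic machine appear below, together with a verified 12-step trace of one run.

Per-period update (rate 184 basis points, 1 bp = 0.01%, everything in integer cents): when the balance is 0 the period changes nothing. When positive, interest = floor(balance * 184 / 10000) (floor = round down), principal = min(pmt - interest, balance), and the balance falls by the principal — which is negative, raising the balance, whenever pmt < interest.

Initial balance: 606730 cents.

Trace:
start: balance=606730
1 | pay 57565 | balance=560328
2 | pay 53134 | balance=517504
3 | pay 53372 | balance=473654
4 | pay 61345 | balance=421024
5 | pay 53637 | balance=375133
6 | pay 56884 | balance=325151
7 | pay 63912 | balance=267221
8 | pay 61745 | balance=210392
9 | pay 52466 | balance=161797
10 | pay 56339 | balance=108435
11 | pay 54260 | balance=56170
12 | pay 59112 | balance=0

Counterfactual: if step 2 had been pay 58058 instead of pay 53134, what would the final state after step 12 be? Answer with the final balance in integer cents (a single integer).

0

(re-executing from step 2 with the substitution; state before step 2: balance=560328)
2 | pay 58058 | balance=512580
3 | pay 53372 | balance=468639
4 | pay 61345 | balance=415916
5 | pay 53637 | balance=369931
6 | pay 56884 | balance=319853
7 | pay 63912 | balance=261826
8 | pay 61745 | balance=204898
9 | pay 52466 | balance=156202
10 | pay 56339 | balance=102737
11 | pay 54260 | balance=50367
12 | pay 59112 | balance=0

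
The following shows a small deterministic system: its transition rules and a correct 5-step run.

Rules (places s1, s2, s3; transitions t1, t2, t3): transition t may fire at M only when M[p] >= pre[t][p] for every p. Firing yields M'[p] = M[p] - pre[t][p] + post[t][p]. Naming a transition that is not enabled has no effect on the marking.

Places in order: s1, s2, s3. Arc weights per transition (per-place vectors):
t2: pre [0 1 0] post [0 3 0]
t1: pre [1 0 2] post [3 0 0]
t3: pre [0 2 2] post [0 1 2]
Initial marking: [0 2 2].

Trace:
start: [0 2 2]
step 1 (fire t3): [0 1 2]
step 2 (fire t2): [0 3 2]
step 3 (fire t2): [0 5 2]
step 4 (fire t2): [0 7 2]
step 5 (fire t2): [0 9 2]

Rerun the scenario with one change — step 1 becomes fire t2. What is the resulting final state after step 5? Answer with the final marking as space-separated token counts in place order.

(re-executing from step 1 with the substitution; state before step 1: [0 2 2])
step 1 (fire t2): [0 4 2]
step 2 (fire t2): [0 6 2]
step 3 (fire t2): [0 8 2]
step 4 (fire t2): [0 10 2]
step 5 (fire t2): [0 12 2]

0 12 2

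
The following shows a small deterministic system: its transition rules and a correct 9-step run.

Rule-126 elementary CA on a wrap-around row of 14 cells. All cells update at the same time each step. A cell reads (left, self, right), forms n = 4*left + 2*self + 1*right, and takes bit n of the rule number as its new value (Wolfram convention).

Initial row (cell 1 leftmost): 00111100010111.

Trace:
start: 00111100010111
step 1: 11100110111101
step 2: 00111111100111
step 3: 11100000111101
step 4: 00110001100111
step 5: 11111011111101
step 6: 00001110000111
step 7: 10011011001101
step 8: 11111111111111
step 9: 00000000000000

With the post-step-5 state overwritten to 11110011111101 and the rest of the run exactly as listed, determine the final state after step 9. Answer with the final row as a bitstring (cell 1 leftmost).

state after step 5 := 11110011111101
step 6: 00011110000111
step 7: 10110011001101
step 8: 11111111111111
step 9: 00000000000000

00000000000000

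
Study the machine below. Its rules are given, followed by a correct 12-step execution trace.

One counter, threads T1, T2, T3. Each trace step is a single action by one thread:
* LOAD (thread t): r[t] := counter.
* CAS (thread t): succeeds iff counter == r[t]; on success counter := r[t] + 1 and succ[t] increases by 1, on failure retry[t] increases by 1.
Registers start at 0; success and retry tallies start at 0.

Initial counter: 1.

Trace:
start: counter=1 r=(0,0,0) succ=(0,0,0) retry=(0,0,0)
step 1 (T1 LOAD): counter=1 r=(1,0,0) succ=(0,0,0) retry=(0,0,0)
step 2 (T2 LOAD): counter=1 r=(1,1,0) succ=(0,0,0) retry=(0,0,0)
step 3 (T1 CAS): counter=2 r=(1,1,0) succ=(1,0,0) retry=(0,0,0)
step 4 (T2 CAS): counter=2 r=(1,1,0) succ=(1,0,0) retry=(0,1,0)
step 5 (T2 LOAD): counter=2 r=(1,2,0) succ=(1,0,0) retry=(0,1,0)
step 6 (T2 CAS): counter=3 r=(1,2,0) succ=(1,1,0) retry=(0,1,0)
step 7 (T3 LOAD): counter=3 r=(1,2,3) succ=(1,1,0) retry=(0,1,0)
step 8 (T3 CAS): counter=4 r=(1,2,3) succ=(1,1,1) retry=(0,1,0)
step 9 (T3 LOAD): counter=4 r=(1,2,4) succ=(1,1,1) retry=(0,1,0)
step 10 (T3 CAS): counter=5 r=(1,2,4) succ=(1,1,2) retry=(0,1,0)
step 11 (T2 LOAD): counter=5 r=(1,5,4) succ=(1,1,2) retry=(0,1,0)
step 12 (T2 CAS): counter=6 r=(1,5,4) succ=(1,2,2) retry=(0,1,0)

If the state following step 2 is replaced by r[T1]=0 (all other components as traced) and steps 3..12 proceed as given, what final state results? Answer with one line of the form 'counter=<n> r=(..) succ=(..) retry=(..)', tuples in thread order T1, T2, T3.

state after step 2 := counter=1 r=(0,1,0) succ=(0,0,0) retry=(0,0,0)
step 3 (T1 CAS): counter=1 r=(0,1,0) succ=(0,0,0) retry=(1,0,0)
step 4 (T2 CAS): counter=2 r=(0,1,0) succ=(0,1,0) retry=(1,0,0)
step 5 (T2 LOAD): counter=2 r=(0,2,0) succ=(0,1,0) retry=(1,0,0)
step 6 (T2 CAS): counter=3 r=(0,2,0) succ=(0,2,0) retry=(1,0,0)
step 7 (T3 LOAD): counter=3 r=(0,2,3) succ=(0,2,0) retry=(1,0,0)
step 8 (T3 CAS): counter=4 r=(0,2,3) succ=(0,2,1) retry=(1,0,0)
step 9 (T3 LOAD): counter=4 r=(0,2,4) succ=(0,2,1) retry=(1,0,0)
step 10 (T3 CAS): counter=5 r=(0,2,4) succ=(0,2,2) retry=(1,0,0)
step 11 (T2 LOAD): counter=5 r=(0,5,4) succ=(0,2,2) retry=(1,0,0)
step 12 (T2 CAS): counter=6 r=(0,5,4) succ=(0,3,2) retry=(1,0,0)

counter=6 r=(0,5,4) succ=(0,3,2) retry=(1,0,0)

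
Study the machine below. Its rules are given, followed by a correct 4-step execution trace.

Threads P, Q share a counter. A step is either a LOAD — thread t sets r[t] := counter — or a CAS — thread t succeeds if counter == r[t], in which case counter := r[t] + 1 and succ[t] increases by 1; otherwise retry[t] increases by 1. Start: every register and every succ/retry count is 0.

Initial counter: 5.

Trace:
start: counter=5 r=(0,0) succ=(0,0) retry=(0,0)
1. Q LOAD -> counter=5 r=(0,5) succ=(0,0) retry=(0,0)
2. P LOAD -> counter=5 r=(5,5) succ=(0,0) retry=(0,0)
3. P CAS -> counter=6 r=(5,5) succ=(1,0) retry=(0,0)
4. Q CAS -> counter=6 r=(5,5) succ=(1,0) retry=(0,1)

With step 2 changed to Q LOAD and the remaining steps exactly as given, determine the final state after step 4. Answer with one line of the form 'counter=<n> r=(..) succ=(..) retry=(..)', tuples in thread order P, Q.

counter=6 r=(0,5) succ=(0,1) retry=(1,0)

(re-executing from step 2 with the substitution; state before step 2: counter=5 r=(0,5) succ=(0,0) retry=(0,0))
2. Q LOAD -> counter=5 r=(0,5) succ=(0,0) retry=(0,0)
3. P CAS -> counter=5 r=(0,5) succ=(0,0) retry=(1,0)
4. Q CAS -> counter=6 r=(0,5) succ=(0,1) retry=(1,0)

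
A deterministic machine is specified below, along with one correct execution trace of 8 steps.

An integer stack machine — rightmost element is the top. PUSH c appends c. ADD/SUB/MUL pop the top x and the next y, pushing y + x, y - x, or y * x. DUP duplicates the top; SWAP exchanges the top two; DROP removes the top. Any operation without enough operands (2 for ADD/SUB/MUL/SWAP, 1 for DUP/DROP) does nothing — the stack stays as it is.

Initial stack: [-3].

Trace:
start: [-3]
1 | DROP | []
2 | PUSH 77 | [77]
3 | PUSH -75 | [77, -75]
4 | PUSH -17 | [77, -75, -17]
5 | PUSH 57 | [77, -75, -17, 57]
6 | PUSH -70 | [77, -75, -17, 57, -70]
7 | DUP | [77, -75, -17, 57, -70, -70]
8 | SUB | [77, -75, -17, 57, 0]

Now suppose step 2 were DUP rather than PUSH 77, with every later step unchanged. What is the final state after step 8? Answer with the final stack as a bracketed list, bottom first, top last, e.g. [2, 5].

[-75, -17, 57, 0]

(re-executing from step 2 with the substitution; state before step 2: [])
2 | DUP | []
3 | PUSH -75 | [-75]
4 | PUSH -17 | [-75, -17]
5 | PUSH 57 | [-75, -17, 57]
6 | PUSH -70 | [-75, -17, 57, -70]
7 | DUP | [-75, -17, 57, -70, -70]
8 | SUB | [-75, -17, 57, 0]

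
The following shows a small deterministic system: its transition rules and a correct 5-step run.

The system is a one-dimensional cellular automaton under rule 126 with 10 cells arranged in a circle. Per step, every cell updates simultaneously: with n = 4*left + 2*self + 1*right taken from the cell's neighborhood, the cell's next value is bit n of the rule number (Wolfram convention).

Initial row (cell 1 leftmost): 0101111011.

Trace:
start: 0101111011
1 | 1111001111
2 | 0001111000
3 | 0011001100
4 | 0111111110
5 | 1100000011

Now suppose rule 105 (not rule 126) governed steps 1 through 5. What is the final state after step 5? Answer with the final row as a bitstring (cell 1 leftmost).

(re-executing steps 1..5 under rule 105; state before step 1: 0101111011)
1 | 1011001111
2 | 1111001000
3 | 1001000010
4 | 0000011001
5 | 0111011000

0111011000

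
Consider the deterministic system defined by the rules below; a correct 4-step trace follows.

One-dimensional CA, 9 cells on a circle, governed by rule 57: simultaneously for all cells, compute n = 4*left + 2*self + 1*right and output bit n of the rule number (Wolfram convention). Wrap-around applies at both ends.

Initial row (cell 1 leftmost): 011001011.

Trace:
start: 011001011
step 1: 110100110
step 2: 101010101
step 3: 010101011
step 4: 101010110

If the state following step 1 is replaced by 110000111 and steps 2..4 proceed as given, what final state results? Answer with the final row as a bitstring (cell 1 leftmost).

010100110

state after step 1 := 110000111
step 2: 001110100
step 3: 101001011
step 4: 010100110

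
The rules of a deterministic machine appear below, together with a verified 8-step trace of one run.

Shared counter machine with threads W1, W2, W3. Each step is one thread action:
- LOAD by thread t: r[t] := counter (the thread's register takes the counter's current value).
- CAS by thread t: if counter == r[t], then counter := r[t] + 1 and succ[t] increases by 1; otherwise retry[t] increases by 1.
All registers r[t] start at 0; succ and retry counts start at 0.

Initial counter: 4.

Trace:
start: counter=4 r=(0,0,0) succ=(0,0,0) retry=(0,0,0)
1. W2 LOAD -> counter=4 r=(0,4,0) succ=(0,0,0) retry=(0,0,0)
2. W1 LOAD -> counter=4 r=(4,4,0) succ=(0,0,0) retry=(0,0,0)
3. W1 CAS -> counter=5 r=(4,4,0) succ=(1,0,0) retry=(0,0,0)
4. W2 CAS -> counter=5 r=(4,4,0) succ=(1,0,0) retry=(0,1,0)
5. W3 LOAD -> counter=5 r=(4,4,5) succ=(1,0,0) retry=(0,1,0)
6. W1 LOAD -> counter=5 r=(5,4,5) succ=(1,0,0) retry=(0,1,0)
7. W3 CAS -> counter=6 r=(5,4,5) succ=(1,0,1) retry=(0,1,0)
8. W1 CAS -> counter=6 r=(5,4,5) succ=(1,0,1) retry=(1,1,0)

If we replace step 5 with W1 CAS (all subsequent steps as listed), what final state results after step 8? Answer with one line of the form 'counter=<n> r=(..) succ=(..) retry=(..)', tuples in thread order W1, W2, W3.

counter=6 r=(5,4,0) succ=(2,0,0) retry=(1,1,1)

(re-executing from step 5 with the substitution; state before step 5: counter=5 r=(4,4,0) succ=(1,0,0) retry=(0,1,0))
5. W1 CAS -> counter=5 r=(4,4,0) succ=(1,0,0) retry=(1,1,0)
6. W1 LOAD -> counter=5 r=(5,4,0) succ=(1,0,0) retry=(1,1,0)
7. W3 CAS -> counter=5 r=(5,4,0) succ=(1,0,0) retry=(1,1,1)
8. W1 CAS -> counter=6 r=(5,4,0) succ=(2,0,0) retry=(1,1,1)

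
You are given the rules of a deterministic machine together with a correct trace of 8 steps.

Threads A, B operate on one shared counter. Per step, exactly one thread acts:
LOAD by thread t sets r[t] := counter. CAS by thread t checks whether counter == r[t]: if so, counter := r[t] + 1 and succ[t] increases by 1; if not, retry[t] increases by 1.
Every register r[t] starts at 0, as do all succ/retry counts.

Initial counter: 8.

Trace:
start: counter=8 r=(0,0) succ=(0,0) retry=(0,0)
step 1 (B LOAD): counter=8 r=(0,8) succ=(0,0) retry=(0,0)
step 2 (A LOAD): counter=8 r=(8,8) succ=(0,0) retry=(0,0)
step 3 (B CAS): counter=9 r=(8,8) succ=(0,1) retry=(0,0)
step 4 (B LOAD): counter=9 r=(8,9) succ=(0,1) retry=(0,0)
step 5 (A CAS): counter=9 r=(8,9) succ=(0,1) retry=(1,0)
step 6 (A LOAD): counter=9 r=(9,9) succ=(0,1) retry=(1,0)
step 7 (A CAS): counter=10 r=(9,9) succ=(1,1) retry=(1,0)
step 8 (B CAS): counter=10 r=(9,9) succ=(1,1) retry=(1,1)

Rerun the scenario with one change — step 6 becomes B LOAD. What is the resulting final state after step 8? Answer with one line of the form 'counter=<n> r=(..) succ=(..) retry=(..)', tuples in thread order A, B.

(re-executing from step 6 with the substitution; state before step 6: counter=9 r=(8,9) succ=(0,1) retry=(1,0))
step 6 (B LOAD): counter=9 r=(8,9) succ=(0,1) retry=(1,0)
step 7 (A CAS): counter=9 r=(8,9) succ=(0,1) retry=(2,0)
step 8 (B CAS): counter=10 r=(8,9) succ=(0,2) retry=(2,0)

counter=10 r=(8,9) succ=(0,2) retry=(2,0)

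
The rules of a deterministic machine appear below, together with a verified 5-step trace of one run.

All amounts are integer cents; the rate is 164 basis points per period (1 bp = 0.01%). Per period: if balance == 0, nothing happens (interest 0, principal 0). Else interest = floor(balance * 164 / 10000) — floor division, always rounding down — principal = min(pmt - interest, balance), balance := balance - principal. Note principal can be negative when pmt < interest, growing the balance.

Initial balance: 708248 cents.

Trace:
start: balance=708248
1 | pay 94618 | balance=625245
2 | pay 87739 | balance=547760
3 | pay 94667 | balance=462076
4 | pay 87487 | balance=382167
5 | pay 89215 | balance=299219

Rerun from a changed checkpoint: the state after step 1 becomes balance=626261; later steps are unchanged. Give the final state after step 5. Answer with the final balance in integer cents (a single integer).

300303

state after step 1 := balance=626261
2 | pay 87739 | balance=548792
3 | pay 94667 | balance=463125
4 | pay 87487 | balance=383233
5 | pay 89215 | balance=300303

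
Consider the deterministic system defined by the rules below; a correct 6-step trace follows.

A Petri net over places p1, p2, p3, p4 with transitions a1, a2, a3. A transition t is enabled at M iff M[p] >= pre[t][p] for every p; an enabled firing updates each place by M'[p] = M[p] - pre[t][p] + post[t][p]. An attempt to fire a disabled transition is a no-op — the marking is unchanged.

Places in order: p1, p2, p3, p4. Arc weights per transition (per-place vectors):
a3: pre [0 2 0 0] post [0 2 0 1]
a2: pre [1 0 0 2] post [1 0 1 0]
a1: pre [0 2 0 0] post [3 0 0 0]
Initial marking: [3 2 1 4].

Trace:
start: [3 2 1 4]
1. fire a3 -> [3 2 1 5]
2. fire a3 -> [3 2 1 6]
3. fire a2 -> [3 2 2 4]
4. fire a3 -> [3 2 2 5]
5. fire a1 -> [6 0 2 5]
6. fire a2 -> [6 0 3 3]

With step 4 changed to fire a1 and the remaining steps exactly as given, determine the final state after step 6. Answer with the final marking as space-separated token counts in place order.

6 0 3 2

(re-executing from step 4 with the substitution; state before step 4: [3 2 2 4])
4. fire a1 -> [6 0 2 4]
5. fire a1 -> [6 0 2 4]
6. fire a2 -> [6 0 3 2]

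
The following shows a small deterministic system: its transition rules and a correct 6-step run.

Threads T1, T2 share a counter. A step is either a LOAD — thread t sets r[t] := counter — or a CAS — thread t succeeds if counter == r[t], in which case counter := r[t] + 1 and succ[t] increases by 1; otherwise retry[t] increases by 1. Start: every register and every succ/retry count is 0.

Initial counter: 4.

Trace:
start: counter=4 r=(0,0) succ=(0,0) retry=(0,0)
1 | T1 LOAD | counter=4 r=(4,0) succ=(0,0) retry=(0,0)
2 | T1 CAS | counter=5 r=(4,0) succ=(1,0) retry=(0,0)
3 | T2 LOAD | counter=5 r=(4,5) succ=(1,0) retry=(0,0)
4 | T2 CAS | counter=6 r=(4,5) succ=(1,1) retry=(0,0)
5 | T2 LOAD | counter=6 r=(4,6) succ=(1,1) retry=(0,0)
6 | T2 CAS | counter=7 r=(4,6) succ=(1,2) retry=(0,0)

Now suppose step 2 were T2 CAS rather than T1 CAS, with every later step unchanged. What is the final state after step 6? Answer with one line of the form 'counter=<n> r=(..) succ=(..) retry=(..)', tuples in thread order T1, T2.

counter=6 r=(4,5) succ=(0,2) retry=(0,1)

(re-executing from step 2 with the substitution; state before step 2: counter=4 r=(4,0) succ=(0,0) retry=(0,0))
2 | T2 CAS | counter=4 r=(4,0) succ=(0,0) retry=(0,1)
3 | T2 LOAD | counter=4 r=(4,4) succ=(0,0) retry=(0,1)
4 | T2 CAS | counter=5 r=(4,4) succ=(0,1) retry=(0,1)
5 | T2 LOAD | counter=5 r=(4,5) succ=(0,1) retry=(0,1)
6 | T2 CAS | counter=6 r=(4,5) succ=(0,2) retry=(0,1)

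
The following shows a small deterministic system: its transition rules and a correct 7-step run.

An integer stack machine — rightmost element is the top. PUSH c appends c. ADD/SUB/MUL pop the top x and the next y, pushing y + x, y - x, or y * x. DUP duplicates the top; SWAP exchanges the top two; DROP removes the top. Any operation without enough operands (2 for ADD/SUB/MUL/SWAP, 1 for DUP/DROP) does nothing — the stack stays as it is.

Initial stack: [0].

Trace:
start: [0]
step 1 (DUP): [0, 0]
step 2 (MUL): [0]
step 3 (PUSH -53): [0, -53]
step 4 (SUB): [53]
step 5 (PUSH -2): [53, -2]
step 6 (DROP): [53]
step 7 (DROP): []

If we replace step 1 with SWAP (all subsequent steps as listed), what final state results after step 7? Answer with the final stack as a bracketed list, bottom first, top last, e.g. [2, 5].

(re-executing from step 1 with the substitution; state before step 1: [0])
step 1 (SWAP): [0]
step 2 (MUL): [0]
step 3 (PUSH -53): [0, -53]
step 4 (SUB): [53]
step 5 (PUSH -2): [53, -2]
step 6 (DROP): [53]
step 7 (DROP): []

[]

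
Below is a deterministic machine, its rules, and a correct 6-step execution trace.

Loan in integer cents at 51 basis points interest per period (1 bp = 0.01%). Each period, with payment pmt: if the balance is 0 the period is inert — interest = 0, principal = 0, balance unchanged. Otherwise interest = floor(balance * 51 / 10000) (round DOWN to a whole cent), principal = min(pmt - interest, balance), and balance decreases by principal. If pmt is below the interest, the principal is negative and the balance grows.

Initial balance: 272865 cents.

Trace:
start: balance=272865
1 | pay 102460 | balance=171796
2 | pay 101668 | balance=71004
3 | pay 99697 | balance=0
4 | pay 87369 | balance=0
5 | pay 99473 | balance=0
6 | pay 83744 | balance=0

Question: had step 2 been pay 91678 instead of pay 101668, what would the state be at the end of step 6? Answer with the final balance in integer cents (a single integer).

0

(re-executing from step 2 with the substitution; state before step 2: balance=171796)
2 | pay 91678 | balance=80994
3 | pay 99697 | balance=0
4 | pay 87369 | balance=0
5 | pay 99473 | balance=0
6 | pay 83744 | balance=0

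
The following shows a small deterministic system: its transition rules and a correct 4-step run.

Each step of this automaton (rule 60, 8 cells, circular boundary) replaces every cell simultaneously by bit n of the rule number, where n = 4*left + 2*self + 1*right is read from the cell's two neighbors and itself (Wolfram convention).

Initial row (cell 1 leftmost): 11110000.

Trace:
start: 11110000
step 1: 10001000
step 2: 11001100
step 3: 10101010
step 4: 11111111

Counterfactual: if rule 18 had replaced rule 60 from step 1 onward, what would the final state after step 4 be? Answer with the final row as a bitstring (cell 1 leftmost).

10010000

(re-executing steps 1..4 under rule 18; state before step 1: 11110000)
step 1: 00001001
step 2: 10010110
step 3: 01100000
step 4: 10010000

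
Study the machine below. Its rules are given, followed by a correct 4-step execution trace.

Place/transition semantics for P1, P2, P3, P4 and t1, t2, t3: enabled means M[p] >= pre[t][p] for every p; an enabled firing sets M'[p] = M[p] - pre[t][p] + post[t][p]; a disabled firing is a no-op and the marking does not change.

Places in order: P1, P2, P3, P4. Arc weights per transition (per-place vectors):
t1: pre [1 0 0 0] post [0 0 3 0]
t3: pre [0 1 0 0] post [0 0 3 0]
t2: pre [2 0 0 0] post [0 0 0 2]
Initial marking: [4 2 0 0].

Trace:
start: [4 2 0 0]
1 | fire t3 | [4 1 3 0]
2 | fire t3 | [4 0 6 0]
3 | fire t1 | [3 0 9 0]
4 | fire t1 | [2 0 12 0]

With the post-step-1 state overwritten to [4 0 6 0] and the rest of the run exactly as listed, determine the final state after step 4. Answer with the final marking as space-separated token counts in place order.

2 0 12 0

state after step 1 := [4 0 6 0]
2 | fire t3 | [4 0 6 0]
3 | fire t1 | [3 0 9 0]
4 | fire t1 | [2 0 12 0]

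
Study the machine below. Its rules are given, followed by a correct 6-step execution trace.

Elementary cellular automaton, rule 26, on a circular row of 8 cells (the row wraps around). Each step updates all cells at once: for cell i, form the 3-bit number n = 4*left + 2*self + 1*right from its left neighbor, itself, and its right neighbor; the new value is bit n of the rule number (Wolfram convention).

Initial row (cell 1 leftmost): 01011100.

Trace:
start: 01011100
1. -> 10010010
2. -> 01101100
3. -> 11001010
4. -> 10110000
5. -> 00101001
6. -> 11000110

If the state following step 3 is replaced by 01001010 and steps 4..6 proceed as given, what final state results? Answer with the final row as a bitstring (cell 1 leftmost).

11000010

state after step 3 := 01001010
4. -> 10110001
5. -> 00101011
6. -> 11000010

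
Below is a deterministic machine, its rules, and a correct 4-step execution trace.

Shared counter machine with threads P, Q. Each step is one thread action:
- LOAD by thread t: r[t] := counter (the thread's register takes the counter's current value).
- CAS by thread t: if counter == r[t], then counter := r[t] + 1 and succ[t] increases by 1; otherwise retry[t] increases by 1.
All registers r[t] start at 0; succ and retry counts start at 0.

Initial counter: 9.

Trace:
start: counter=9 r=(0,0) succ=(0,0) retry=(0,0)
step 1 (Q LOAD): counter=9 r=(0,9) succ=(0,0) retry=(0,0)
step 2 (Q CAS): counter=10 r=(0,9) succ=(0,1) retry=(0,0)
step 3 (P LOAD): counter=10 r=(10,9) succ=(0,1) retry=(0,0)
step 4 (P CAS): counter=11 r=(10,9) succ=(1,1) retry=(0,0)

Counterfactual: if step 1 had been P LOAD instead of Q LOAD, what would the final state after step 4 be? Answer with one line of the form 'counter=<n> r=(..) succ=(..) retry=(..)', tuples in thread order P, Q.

counter=10 r=(9,0) succ=(1,0) retry=(0,1)

(re-executing from step 1 with the substitution; state before step 1: counter=9 r=(0,0) succ=(0,0) retry=(0,0))
step 1 (P LOAD): counter=9 r=(9,0) succ=(0,0) retry=(0,0)
step 2 (Q CAS): counter=9 r=(9,0) succ=(0,0) retry=(0,1)
step 3 (P LOAD): counter=9 r=(9,0) succ=(0,0) retry=(0,1)
step 4 (P CAS): counter=10 r=(9,0) succ=(1,0) retry=(0,1)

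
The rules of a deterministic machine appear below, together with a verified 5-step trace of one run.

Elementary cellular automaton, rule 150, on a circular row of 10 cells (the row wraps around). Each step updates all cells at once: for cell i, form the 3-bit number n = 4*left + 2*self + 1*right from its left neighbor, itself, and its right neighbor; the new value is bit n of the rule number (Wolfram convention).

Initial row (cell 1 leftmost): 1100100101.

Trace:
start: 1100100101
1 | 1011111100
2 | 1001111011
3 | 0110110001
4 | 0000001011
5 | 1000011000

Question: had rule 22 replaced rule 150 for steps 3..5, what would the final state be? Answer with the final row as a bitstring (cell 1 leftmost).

(re-executing steps 3..5 under rule 22; state before step 3: 1001111011)
3 | 0110000000
4 | 1001000000
5 | 1111100001

1111100001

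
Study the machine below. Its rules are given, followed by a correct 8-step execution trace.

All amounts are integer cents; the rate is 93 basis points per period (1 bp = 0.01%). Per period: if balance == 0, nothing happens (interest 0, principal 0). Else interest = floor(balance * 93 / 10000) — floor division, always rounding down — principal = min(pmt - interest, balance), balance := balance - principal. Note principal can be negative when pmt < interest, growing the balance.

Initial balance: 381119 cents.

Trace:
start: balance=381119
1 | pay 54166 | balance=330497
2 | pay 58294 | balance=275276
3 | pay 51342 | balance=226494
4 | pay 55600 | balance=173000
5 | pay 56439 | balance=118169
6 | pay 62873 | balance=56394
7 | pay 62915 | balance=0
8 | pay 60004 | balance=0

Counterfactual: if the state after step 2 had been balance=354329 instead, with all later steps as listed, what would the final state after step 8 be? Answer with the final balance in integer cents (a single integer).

state after step 2 := balance=354329
3 | pay 51342 | balance=306282
4 | pay 55600 | balance=253530
5 | pay 56439 | balance=199448
6 | pay 62873 | balance=138429
7 | pay 62915 | balance=76801
8 | pay 60004 | balance=17511

17511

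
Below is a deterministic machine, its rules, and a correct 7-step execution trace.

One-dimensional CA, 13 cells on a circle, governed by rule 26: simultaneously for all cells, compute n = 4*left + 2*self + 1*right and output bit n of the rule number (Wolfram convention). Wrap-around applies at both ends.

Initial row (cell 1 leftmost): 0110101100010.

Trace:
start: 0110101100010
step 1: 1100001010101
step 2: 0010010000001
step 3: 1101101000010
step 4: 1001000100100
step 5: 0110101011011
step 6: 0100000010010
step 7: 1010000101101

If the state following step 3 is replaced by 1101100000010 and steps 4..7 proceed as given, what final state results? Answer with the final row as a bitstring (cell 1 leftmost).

1000000101101

state after step 3 := 1101100000010
step 4: 1001010000100
step 5: 0110001001011
step 6: 0101010110010
step 7: 1000000101101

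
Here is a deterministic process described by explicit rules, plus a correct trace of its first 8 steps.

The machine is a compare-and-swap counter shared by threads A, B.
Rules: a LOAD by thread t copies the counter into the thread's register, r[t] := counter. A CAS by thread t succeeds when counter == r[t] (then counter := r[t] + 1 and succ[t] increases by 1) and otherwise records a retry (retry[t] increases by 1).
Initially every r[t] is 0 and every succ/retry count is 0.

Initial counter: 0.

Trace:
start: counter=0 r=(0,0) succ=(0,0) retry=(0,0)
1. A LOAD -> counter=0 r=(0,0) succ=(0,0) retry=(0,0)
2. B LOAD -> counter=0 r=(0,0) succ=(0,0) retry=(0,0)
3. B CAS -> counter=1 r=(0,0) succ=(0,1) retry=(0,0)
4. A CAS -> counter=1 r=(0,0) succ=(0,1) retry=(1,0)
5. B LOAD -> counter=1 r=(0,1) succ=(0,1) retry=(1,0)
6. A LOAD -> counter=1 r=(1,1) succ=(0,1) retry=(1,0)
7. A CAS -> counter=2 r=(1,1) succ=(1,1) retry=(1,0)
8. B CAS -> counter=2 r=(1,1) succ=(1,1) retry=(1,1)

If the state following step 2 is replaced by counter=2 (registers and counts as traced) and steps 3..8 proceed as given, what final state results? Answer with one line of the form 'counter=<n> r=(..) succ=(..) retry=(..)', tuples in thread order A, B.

state after step 2 := counter=2 r=(0,0) succ=(0,0) retry=(0,0)
3. B CAS -> counter=2 r=(0,0) succ=(0,0) retry=(0,1)
4. A CAS -> counter=2 r=(0,0) succ=(0,0) retry=(1,1)
5. B LOAD -> counter=2 r=(0,2) succ=(0,0) retry=(1,1)
6. A LOAD -> counter=2 r=(2,2) succ=(0,0) retry=(1,1)
7. A CAS -> counter=3 r=(2,2) succ=(1,0) retry=(1,1)
8. B CAS -> counter=3 r=(2,2) succ=(1,0) retry=(1,2)

counter=3 r=(2,2) succ=(1,0) retry=(1,2)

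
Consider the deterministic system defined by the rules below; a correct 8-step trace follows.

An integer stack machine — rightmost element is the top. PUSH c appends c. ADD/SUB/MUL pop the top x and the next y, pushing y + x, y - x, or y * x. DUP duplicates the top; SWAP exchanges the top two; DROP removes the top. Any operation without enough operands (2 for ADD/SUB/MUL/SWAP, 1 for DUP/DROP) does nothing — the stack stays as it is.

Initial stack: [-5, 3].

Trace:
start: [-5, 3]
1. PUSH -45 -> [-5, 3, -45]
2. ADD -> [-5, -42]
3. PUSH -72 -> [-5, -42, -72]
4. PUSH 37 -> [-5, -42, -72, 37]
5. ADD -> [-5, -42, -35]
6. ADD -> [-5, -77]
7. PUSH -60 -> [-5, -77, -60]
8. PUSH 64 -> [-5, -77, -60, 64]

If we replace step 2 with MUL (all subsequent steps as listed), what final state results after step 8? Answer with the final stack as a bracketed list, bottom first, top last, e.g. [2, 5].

(re-executing from step 2 with the substitution; state before step 2: [-5, 3, -45])
2. MUL -> [-5, -135]
3. PUSH -72 -> [-5, -135, -72]
4. PUSH 37 -> [-5, -135, -72, 37]
5. ADD -> [-5, -135, -35]
6. ADD -> [-5, -170]
7. PUSH -60 -> [-5, -170, -60]
8. PUSH 64 -> [-5, -170, -60, 64]

[-5, -170, -60, 64]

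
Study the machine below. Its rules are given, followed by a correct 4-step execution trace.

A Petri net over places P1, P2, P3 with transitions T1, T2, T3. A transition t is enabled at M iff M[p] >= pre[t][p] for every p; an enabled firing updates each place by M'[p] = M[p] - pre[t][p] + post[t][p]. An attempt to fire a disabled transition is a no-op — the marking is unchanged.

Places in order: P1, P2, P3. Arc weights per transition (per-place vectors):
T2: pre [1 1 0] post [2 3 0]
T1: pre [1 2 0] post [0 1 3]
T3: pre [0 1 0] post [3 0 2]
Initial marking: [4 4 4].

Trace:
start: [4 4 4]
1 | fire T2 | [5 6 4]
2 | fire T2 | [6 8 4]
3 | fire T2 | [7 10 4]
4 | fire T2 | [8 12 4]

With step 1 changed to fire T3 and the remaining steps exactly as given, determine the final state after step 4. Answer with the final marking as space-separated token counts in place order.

(re-executing from step 1 with the substitution; state before step 1: [4 4 4])
1 | fire T3 | [7 3 6]
2 | fire T2 | [8 5 6]
3 | fire T2 | [9 7 6]
4 | fire T2 | [10 9 6]

10 9 6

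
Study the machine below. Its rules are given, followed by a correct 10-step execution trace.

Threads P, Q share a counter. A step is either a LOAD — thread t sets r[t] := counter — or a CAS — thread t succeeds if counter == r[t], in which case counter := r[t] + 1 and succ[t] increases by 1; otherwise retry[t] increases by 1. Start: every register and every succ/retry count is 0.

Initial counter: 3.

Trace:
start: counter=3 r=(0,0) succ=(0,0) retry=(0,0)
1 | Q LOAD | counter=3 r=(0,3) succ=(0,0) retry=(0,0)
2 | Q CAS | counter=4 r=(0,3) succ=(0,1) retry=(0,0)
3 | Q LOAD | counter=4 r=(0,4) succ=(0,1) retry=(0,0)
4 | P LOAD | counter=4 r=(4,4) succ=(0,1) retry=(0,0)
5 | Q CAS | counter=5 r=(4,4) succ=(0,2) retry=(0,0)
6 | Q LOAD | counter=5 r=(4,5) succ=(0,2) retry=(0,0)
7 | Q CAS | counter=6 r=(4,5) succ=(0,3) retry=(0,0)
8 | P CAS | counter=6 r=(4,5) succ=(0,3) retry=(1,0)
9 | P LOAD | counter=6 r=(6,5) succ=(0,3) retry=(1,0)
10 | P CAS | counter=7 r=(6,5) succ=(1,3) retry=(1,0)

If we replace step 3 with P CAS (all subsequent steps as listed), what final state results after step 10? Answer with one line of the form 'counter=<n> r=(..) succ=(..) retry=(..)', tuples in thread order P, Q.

(re-executing from step 3 with the substitution; state before step 3: counter=4 r=(0,3) succ=(0,1) retry=(0,0))
3 | P CAS | counter=4 r=(0,3) succ=(0,1) retry=(1,0)
4 | P LOAD | counter=4 r=(4,3) succ=(0,1) retry=(1,0)
5 | Q CAS | counter=4 r=(4,3) succ=(0,1) retry=(1,1)
6 | Q LOAD | counter=4 r=(4,4) succ=(0,1) retry=(1,1)
7 | Q CAS | counter=5 r=(4,4) succ=(0,2) retry=(1,1)
8 | P CAS | counter=5 r=(4,4) succ=(0,2) retry=(2,1)
9 | P LOAD | counter=5 r=(5,4) succ=(0,2) retry=(2,1)
10 | P CAS | counter=6 r=(5,4) succ=(1,2) retry=(2,1)

counter=6 r=(5,4) succ=(1,2) retry=(2,1)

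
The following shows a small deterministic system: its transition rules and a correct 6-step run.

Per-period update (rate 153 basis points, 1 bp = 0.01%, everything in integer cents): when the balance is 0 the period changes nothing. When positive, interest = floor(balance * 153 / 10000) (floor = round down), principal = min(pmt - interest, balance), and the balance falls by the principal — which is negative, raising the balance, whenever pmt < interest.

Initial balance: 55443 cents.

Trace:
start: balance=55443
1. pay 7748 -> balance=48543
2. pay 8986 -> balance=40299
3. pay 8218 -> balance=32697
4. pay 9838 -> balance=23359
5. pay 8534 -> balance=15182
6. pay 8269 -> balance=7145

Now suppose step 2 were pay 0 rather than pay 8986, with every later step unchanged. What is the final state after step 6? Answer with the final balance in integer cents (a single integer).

16694

(re-executing from step 2 with the substitution; state before step 2: balance=48543)
2. pay 0 -> balance=49285
3. pay 8218 -> balance=41821
4. pay 9838 -> balance=32622
5. pay 8534 -> balance=24587
6. pay 8269 -> balance=16694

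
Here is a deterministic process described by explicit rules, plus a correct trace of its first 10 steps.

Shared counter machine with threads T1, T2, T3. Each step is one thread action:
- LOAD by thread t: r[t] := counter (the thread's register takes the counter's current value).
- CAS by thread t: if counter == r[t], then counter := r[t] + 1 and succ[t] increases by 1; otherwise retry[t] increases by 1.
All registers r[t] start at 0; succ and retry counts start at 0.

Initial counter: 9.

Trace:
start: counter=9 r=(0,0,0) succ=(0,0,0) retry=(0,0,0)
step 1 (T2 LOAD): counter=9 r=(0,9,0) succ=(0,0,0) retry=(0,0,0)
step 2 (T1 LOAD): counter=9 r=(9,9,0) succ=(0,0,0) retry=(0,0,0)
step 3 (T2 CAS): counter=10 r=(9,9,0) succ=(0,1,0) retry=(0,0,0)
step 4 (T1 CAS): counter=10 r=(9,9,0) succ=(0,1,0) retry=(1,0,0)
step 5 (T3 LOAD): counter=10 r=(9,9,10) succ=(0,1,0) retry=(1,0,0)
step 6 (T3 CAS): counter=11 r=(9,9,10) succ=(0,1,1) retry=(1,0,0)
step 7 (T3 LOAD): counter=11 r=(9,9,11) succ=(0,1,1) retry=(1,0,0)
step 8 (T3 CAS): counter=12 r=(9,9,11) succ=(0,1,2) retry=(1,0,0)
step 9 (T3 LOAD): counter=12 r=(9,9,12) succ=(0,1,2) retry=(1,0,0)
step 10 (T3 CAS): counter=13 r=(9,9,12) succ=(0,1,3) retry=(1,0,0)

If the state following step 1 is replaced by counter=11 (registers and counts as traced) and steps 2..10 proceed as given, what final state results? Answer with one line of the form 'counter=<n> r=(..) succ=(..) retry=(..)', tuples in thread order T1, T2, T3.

counter=15 r=(11,9,14) succ=(1,0,3) retry=(0,1,0)

state after step 1 := counter=11 r=(0,9,0) succ=(0,0,0) retry=(0,0,0)
step 2 (T1 LOAD): counter=11 r=(11,9,0) succ=(0,0,0) retry=(0,0,0)
step 3 (T2 CAS): counter=11 r=(11,9,0) succ=(0,0,0) retry=(0,1,0)
step 4 (T1 CAS): counter=12 r=(11,9,0) succ=(1,0,0) retry=(0,1,0)
step 5 (T3 LOAD): counter=12 r=(11,9,12) succ=(1,0,0) retry=(0,1,0)
step 6 (T3 CAS): counter=13 r=(11,9,12) succ=(1,0,1) retry=(0,1,0)
step 7 (T3 LOAD): counter=13 r=(11,9,13) succ=(1,0,1) retry=(0,1,0)
step 8 (T3 CAS): counter=14 r=(11,9,13) succ=(1,0,2) retry=(0,1,0)
step 9 (T3 LOAD): counter=14 r=(11,9,14) succ=(1,0,2) retry=(0,1,0)
step 10 (T3 CAS): counter=15 r=(11,9,14) succ=(1,0,3) retry=(0,1,0)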